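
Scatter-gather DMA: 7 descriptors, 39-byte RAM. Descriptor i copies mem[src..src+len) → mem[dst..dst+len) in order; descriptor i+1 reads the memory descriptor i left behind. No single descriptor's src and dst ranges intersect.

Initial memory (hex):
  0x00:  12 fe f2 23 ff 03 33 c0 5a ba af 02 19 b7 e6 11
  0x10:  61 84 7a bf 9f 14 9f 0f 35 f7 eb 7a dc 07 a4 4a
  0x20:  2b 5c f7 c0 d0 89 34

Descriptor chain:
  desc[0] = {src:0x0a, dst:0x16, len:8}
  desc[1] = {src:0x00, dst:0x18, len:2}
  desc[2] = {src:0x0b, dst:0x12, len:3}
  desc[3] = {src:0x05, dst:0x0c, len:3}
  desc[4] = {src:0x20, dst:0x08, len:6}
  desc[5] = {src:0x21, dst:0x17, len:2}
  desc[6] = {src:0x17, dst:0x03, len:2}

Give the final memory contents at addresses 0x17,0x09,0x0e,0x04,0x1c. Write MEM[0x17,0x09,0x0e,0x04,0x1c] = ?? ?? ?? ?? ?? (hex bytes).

D0: mem[0x16..0x1d] <- [af 02 19 b7 e6 11 61 84]
D1: mem[0x18..0x19] <- [12 fe]
D2: mem[0x12..0x14] <- [02 19 b7]
D3: mem[0x0c..0x0e] <- [03 33 c0]
D4: mem[0x08..0x0d] <- [2b 5c f7 c0 d0 89]
D5: mem[0x17..0x18] <- [5c f7]
D6: mem[0x03..0x04] <- [5c f7]
query mem[0x17]=0x5c, mem[0x09]=0x5c, mem[0x0e]=0xc0, mem[0x04]=0xf7, mem[0x1c]=0x61

MEM[0x17,0x09,0x0e,0x04,0x1c] = 5c 5c c0 f7 61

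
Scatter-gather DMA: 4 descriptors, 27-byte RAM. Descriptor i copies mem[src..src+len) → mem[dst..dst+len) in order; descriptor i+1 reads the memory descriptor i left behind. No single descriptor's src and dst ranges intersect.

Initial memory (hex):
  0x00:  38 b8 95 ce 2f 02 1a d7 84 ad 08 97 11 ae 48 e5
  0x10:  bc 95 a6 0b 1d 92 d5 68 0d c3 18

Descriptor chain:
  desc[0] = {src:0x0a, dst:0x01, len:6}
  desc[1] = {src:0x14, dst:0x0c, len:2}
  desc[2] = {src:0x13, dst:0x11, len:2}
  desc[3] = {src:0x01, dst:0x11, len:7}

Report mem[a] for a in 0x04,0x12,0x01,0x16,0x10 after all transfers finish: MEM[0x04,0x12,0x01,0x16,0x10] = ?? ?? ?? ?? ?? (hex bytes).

MEM[0x04,0x12,0x01,0x16,0x10] = ae 97 08 e5 bc

D0: mem[0x01..0x06] <- [08 97 11 ae 48 e5]
D1: mem[0x0c..0x0d] <- [1d 92]
D2: mem[0x11..0x12] <- [0b 1d]
D3: mem[0x11..0x17] <- [08 97 11 ae 48 e5 d7]
query mem[0x04]=0xae, mem[0x12]=0x97, mem[0x01]=0x08, mem[0x16]=0xe5, mem[0x10]=0xbc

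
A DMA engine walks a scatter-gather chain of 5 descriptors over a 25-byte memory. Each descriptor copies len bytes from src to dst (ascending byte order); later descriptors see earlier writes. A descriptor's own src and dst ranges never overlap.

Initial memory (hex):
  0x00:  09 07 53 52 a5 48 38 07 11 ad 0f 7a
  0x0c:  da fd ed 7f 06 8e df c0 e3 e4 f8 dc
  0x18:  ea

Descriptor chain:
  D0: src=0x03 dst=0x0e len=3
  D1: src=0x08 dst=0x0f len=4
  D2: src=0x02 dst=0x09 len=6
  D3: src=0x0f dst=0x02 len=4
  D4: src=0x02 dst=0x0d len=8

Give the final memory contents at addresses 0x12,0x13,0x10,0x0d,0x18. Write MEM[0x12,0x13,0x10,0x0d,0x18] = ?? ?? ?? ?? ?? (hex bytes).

D0: mem[0x0e..0x10] <- [52 a5 48]
D1: mem[0x0f..0x12] <- [11 ad 0f 7a]
D2: mem[0x09..0x0e] <- [53 52 a5 48 38 07]
D3: mem[0x02..0x05] <- [11 ad 0f 7a]
D4: mem[0x0d..0x14] <- [11 ad 0f 7a 38 07 11 53]
query mem[0x12]=0x07, mem[0x13]=0x11, mem[0x10]=0x7a, mem[0x0d]=0x11, mem[0x18]=0xea

MEM[0x12,0x13,0x10,0x0d,0x18] = 07 11 7a 11 ea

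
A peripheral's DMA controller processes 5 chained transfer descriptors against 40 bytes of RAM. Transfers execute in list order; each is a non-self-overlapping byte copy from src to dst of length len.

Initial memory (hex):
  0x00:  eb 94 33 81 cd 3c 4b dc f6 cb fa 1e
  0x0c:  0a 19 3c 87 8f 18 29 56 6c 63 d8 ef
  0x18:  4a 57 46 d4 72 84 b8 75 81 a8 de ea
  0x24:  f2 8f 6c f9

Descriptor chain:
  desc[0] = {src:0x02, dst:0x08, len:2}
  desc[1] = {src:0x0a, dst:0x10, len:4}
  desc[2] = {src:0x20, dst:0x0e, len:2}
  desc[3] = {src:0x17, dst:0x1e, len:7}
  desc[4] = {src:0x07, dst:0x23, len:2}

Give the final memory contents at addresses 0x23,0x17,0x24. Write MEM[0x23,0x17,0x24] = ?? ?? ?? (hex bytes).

D0: mem[0x08..0x09] <- [33 81]
D1: mem[0x10..0x13] <- [fa 1e 0a 19]
D2: mem[0x0e..0x0f] <- [81 a8]
D3: mem[0x1e..0x24] <- [ef 4a 57 46 d4 72 84]
D4: mem[0x23..0x24] <- [dc 33]
query mem[0x23]=0xdc, mem[0x17]=0xef, mem[0x24]=0x33

MEM[0x23,0x17,0x24] = dc ef 33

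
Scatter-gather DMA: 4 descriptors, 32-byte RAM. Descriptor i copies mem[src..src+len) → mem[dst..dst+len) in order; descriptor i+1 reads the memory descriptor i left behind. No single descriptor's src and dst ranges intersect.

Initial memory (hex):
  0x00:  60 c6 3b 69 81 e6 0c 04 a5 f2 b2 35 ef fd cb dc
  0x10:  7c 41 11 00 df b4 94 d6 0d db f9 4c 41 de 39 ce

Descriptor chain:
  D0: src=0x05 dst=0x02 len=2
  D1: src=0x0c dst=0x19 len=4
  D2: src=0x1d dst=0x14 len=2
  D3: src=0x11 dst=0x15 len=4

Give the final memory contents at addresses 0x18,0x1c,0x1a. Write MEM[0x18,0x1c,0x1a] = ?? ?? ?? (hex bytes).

[0] 0x05->0x02 len=2 : e6 0c
[1] 0x0c->0x19 len=4 : ef fd cb dc
[2] 0x1d->0x14 len=2 : de 39
[3] 0x11->0x15 len=4 : 41 11 00 de
query mem[0x18]=0xde, mem[0x1c]=0xdc, mem[0x1a]=0xfd

MEM[0x18,0x1c,0x1a] = de dc fd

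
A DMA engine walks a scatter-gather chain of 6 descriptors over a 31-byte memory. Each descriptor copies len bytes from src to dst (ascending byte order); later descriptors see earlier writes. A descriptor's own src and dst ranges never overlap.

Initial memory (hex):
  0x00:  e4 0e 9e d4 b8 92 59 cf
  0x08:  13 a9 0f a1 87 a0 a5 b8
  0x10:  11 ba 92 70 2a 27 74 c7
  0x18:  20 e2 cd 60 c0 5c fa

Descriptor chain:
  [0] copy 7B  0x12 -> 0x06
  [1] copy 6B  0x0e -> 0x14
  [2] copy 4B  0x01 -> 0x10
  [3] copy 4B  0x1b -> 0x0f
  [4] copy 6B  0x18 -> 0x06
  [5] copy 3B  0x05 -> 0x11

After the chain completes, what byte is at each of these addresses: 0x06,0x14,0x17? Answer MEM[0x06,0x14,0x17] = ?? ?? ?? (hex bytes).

D0: mem[0x06..0x0c] <- [92 70 2a 27 74 c7 20]
D1: mem[0x14..0x19] <- [a5 b8 11 ba 92 70]
D2: mem[0x10..0x13] <- [0e 9e d4 b8]
D3: mem[0x0f..0x12] <- [60 c0 5c fa]
D4: mem[0x06..0x0b] <- [92 70 cd 60 c0 5c]
D5: mem[0x11..0x13] <- [92 92 70]
query mem[0x06]=0x92, mem[0x14]=0xa5, mem[0x17]=0xba

MEM[0x06,0x14,0x17] = 92 a5 ba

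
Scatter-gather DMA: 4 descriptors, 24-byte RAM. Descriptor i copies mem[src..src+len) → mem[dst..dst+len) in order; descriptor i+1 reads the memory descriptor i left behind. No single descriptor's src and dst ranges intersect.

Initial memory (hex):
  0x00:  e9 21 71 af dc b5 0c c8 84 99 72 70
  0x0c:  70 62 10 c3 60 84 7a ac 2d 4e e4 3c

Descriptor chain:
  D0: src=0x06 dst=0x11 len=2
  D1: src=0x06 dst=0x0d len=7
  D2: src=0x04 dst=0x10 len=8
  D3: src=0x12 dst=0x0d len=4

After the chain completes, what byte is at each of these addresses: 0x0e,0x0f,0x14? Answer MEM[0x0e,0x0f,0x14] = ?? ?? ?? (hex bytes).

  after D0: wrote 2B at 0x11 = 0cc8
  after D1: wrote 7B at 0x0d = 0cc88499727070
  after D2: wrote 8B at 0x10 = dcb50cc884997270
  after D3: wrote 4B at 0x0d = 0cc88499
query mem[0x0e]=0xc8, mem[0x0f]=0x84, mem[0x14]=0x84

MEM[0x0e,0x0f,0x14] = c8 84 84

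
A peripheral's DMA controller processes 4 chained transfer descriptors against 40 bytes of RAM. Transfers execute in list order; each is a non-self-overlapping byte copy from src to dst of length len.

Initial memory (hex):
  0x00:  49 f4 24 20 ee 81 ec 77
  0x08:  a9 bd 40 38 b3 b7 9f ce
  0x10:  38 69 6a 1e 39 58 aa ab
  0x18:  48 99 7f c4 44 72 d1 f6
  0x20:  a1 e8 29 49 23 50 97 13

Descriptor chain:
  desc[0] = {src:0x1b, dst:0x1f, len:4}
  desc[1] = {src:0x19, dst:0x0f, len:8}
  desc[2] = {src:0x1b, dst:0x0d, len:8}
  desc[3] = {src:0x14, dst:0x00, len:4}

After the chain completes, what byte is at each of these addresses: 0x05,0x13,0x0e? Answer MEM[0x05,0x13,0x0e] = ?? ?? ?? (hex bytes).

MEM[0x05,0x13,0x0e] = 81 72 44

  after D0: wrote 4B at 0x1f = c44472d1
  after D1: wrote 8B at 0x0f = 997fc44472d1c444
  after D2: wrote 8B at 0x0d = c44472d1c44472d1
  after D3: wrote 4B at 0x00 = d1c444ab
query mem[0x05]=0x81, mem[0x13]=0x72, mem[0x0e]=0x44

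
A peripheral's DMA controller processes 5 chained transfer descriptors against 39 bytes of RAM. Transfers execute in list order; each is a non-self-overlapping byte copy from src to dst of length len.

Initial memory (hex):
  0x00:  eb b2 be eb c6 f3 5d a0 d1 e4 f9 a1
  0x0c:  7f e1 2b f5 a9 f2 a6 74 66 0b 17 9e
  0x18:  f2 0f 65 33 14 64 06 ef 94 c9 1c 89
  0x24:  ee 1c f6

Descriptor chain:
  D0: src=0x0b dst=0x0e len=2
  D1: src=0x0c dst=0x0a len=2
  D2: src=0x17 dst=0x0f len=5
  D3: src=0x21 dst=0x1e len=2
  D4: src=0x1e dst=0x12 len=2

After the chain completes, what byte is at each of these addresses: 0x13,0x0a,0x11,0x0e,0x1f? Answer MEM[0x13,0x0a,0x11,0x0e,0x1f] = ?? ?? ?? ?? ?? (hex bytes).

  after D0: wrote 2B at 0x0e = a17f
  after D1: wrote 2B at 0x0a = 7fe1
  after D2: wrote 5B at 0x0f = 9ef20f6533
  after D3: wrote 2B at 0x1e = c91c
  after D4: wrote 2B at 0x12 = c91c
query mem[0x13]=0x1c, mem[0x0a]=0x7f, mem[0x11]=0x0f, mem[0x0e]=0xa1, mem[0x1f]=0x1c

MEM[0x13,0x0a,0x11,0x0e,0x1f] = 1c 7f 0f a1 1c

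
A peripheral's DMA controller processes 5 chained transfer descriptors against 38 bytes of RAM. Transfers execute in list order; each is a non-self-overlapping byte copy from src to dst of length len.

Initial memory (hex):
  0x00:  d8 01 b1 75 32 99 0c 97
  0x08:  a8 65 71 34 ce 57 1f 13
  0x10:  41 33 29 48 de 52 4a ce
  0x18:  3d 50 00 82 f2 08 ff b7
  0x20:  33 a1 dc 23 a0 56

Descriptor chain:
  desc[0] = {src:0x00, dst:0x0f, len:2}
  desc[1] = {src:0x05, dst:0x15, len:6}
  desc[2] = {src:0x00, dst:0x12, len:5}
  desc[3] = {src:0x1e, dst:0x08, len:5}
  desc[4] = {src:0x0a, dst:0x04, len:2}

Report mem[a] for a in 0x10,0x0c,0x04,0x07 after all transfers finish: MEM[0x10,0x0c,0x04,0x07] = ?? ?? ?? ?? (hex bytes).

MEM[0x10,0x0c,0x04,0x07] = 01 dc 33 97

[0] 0x00->0x0f len=2 : d8 01
[1] 0x05->0x15 len=6 : 99 0c 97 a8 65 71
[2] 0x00->0x12 len=5 : d8 01 b1 75 32
[3] 0x1e->0x08 len=5 : ff b7 33 a1 dc
[4] 0x0a->0x04 len=2 : 33 a1
query mem[0x10]=0x01, mem[0x0c]=0xdc, mem[0x04]=0x33, mem[0x07]=0x97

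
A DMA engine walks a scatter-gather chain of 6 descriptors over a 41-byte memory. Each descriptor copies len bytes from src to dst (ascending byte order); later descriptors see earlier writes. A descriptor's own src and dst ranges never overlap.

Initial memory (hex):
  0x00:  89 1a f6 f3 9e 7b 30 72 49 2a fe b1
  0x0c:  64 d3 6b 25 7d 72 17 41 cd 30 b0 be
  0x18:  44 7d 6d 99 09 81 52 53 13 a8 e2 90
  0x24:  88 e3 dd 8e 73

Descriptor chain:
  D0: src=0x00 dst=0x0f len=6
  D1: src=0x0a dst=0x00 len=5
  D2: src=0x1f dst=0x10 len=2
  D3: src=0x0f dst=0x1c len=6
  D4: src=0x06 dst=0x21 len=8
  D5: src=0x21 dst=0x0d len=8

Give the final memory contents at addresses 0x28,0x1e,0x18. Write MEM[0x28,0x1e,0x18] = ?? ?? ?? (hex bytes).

MEM[0x28,0x1e,0x18] = d3 13 44

D0: mem[0x0f..0x14] <- [89 1a f6 f3 9e 7b]
D1: mem[0x00..0x04] <- [fe b1 64 d3 6b]
D2: mem[0x10..0x11] <- [53 13]
D3: mem[0x1c..0x21] <- [89 53 13 f3 9e 7b]
D4: mem[0x21..0x28] <- [30 72 49 2a fe b1 64 d3]
D5: mem[0x0d..0x14] <- [30 72 49 2a fe b1 64 d3]
query mem[0x28]=0xd3, mem[0x1e]=0x13, mem[0x18]=0x44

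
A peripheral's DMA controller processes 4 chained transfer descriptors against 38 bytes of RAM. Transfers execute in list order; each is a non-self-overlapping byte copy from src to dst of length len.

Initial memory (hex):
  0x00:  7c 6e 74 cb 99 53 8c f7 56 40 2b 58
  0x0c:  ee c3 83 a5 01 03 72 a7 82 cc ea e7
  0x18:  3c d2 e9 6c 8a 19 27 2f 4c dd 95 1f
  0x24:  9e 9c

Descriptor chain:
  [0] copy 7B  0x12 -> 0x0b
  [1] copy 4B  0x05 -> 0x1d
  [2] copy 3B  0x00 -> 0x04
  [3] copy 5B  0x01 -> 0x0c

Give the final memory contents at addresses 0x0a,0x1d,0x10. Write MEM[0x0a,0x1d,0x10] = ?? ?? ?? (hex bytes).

MEM[0x0a,0x1d,0x10] = 2b 53 6e

[0] 0x12->0x0b len=7 : 72 a7 82 cc ea e7 3c
[1] 0x05->0x1d len=4 : 53 8c f7 56
[2] 0x00->0x04 len=3 : 7c 6e 74
[3] 0x01->0x0c len=5 : 6e 74 cb 7c 6e
query mem[0x0a]=0x2b, mem[0x1d]=0x53, mem[0x10]=0x6e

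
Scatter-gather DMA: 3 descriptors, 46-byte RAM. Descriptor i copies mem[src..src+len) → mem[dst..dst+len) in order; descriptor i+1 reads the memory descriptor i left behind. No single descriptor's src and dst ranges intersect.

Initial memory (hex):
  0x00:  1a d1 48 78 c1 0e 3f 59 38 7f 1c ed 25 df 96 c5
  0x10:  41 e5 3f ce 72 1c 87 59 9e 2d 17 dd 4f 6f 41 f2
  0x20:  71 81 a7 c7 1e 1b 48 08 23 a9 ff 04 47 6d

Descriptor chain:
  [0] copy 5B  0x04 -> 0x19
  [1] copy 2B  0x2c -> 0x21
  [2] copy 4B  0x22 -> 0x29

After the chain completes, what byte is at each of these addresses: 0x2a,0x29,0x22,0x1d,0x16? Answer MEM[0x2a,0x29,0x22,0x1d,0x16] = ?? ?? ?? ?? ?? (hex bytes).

MEM[0x2a,0x29,0x22,0x1d,0x16] = c7 6d 6d 38 87

#0 dst[0x19+5] := {0xc1,0x0e,0x3f,0x59,0x38}
#1 dst[0x21+2] := {0x47,0x6d}
#2 dst[0x29+4] := {0x6d,0xc7,0x1e,0x1b}
query mem[0x2a]=0xc7, mem[0x29]=0x6d, mem[0x22]=0x6d, mem[0x1d]=0x38, mem[0x16]=0x87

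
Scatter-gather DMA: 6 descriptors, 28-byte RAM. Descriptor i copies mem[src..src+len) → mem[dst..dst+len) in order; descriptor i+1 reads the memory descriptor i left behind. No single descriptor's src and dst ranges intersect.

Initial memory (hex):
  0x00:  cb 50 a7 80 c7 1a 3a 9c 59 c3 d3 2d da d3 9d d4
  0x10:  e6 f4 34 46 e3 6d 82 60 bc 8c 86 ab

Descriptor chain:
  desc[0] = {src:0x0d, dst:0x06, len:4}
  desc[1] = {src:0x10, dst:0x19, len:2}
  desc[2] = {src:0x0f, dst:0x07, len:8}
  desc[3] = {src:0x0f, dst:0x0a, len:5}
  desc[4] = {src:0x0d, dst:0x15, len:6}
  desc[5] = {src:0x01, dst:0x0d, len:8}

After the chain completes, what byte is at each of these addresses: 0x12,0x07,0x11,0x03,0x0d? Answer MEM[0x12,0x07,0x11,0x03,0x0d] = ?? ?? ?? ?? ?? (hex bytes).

MEM[0x12,0x07,0x11,0x03,0x0d] = d3 d4 1a 80 50

  after D0: wrote 4B at 0x06 = d39dd4e6
  after D1: wrote 2B at 0x19 = e6f4
  after D2: wrote 8B at 0x07 = d4e6f43446e36d82
  after D3: wrote 5B at 0x0a = d4e6f43446
  after D4: wrote 6B at 0x15 = 3446d4e6f434
  after D5: wrote 8B at 0x0d = 50a780c71ad3d4e6
query mem[0x12]=0xd3, mem[0x07]=0xd4, mem[0x11]=0x1a, mem[0x03]=0x80, mem[0x0d]=0x50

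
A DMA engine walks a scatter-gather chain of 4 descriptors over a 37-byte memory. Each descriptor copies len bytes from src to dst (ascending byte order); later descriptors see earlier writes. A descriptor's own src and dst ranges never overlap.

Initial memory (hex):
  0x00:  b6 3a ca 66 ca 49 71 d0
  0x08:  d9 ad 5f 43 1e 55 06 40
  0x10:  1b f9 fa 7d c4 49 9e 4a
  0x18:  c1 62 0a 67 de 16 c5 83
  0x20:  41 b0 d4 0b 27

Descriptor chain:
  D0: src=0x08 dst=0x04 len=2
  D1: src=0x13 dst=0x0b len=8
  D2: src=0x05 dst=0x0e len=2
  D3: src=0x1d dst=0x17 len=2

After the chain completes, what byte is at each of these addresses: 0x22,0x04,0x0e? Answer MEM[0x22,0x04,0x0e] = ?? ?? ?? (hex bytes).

MEM[0x22,0x04,0x0e] = d4 d9 ad

[0] 0x08->0x04 len=2 : d9 ad
[1] 0x13->0x0b len=8 : 7d c4 49 9e 4a c1 62 0a
[2] 0x05->0x0e len=2 : ad 71
[3] 0x1d->0x17 len=2 : 16 c5
query mem[0x22]=0xd4, mem[0x04]=0xd9, mem[0x0e]=0xad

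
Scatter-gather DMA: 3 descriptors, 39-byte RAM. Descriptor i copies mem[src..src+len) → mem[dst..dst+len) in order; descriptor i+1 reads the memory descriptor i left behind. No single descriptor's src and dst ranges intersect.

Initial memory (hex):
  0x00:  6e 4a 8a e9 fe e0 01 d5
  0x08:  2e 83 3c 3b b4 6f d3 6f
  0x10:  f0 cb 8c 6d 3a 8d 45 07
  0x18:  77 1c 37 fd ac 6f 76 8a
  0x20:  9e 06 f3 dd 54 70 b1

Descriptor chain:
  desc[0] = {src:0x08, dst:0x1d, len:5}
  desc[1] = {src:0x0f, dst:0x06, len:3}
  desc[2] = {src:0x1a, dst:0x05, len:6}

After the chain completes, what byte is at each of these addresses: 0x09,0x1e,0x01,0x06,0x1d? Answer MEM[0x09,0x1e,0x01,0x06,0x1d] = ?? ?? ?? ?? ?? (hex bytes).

MEM[0x09,0x1e,0x01,0x06,0x1d] = 83 83 4a fd 2e

[0] 0x08->0x1d len=5 : 2e 83 3c 3b b4
[1] 0x0f->0x06 len=3 : 6f f0 cb
[2] 0x1a->0x05 len=6 : 37 fd ac 2e 83 3c
query mem[0x09]=0x83, mem[0x1e]=0x83, mem[0x01]=0x4a, mem[0x06]=0xfd, mem[0x1d]=0x2e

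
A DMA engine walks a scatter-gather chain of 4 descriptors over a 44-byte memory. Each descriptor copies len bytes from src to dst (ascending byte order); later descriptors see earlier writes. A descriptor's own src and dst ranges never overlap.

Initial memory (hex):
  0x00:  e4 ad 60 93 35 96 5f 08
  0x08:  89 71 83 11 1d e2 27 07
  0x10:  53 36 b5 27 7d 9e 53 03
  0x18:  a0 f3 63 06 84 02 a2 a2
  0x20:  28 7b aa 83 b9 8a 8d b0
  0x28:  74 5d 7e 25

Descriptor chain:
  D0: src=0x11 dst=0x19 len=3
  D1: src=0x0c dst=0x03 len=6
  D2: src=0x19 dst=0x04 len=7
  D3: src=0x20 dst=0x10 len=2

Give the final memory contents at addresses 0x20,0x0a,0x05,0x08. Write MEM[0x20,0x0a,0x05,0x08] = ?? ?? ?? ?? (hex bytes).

[0] 0x11->0x19 len=3 : 36 b5 27
[1] 0x0c->0x03 len=6 : 1d e2 27 07 53 36
[2] 0x19->0x04 len=7 : 36 b5 27 84 02 a2 a2
[3] 0x20->0x10 len=2 : 28 7b
query mem[0x20]=0x28, mem[0x0a]=0xa2, mem[0x05]=0xb5, mem[0x08]=0x02

MEM[0x20,0x0a,0x05,0x08] = 28 a2 b5 02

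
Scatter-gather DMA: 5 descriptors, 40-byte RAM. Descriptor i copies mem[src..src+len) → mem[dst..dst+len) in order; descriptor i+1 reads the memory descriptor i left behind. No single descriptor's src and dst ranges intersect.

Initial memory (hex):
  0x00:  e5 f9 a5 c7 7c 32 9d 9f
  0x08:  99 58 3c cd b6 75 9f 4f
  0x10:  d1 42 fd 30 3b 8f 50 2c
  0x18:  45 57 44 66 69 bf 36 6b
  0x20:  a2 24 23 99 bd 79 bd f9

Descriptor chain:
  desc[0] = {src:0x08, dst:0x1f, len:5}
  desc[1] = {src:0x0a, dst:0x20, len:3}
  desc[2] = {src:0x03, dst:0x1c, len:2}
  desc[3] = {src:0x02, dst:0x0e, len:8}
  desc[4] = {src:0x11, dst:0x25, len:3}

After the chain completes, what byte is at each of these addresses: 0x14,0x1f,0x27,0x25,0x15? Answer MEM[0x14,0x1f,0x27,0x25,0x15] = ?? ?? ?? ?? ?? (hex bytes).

MEM[0x14,0x1f,0x27,0x25,0x15] = 99 99 9f 32 58

[0] 0x08->0x1f len=5 : 99 58 3c cd b6
[1] 0x0a->0x20 len=3 : 3c cd b6
[2] 0x03->0x1c len=2 : c7 7c
[3] 0x02->0x0e len=8 : a5 c7 7c 32 9d 9f 99 58
[4] 0x11->0x25 len=3 : 32 9d 9f
query mem[0x14]=0x99, mem[0x1f]=0x99, mem[0x27]=0x9f, mem[0x25]=0x32, mem[0x15]=0x58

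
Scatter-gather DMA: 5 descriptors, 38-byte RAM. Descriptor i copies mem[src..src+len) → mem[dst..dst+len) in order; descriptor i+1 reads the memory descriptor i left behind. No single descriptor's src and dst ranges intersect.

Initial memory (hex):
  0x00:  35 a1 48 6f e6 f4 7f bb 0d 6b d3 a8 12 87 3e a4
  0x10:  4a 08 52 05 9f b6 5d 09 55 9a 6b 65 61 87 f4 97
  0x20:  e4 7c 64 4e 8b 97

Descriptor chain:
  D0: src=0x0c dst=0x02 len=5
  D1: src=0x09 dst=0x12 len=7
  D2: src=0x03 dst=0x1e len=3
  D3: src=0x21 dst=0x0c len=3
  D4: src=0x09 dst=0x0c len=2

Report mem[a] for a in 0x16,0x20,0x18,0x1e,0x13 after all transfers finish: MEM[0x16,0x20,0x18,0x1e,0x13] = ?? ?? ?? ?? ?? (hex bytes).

MEM[0x16,0x20,0x18,0x1e,0x13] = 87 a4 a4 87 d3

D0: mem[0x02..0x06] <- [12 87 3e a4 4a]
D1: mem[0x12..0x18] <- [6b d3 a8 12 87 3e a4]
D2: mem[0x1e..0x20] <- [87 3e a4]
D3: mem[0x0c..0x0e] <- [7c 64 4e]
D4: mem[0x0c..0x0d] <- [6b d3]
query mem[0x16]=0x87, mem[0x20]=0xa4, mem[0x18]=0xa4, mem[0x1e]=0x87, mem[0x13]=0xd3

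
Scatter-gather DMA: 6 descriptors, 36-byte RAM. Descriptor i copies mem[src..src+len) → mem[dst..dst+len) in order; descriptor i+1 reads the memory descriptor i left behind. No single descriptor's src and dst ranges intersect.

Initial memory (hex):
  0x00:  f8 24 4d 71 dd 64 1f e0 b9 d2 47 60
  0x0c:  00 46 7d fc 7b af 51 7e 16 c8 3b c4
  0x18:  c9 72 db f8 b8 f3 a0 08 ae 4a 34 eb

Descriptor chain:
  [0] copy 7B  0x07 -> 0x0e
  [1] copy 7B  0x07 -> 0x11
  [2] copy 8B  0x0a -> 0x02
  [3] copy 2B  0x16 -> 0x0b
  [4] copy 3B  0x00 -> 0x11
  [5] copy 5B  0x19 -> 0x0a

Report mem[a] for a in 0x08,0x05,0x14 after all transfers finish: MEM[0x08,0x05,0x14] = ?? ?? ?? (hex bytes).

MEM[0x08,0x05,0x14] = d2 46 47

D0: mem[0x0e..0x14] <- [e0 b9 d2 47 60 00 46]
D1: mem[0x11..0x17] <- [e0 b9 d2 47 60 00 46]
D2: mem[0x02..0x09] <- [47 60 00 46 e0 b9 d2 e0]
D3: mem[0x0b..0x0c] <- [00 46]
D4: mem[0x11..0x13] <- [f8 24 47]
D5: mem[0x0a..0x0e] <- [72 db f8 b8 f3]
query mem[0x08]=0xd2, mem[0x05]=0x46, mem[0x14]=0x47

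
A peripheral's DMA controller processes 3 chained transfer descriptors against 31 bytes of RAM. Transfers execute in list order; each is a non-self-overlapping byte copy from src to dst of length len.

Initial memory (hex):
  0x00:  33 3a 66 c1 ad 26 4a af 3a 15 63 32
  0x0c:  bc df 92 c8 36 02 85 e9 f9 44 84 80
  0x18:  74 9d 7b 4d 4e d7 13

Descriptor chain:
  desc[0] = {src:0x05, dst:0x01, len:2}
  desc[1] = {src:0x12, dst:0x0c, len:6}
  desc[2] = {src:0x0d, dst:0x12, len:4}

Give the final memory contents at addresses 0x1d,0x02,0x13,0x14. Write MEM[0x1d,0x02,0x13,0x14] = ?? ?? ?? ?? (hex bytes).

[0] 0x05->0x01 len=2 : 26 4a
[1] 0x12->0x0c len=6 : 85 e9 f9 44 84 80
[2] 0x0d->0x12 len=4 : e9 f9 44 84
query mem[0x1d]=0xd7, mem[0x02]=0x4a, mem[0x13]=0xf9, mem[0x14]=0x44

MEM[0x1d,0x02,0x13,0x14] = d7 4a f9 44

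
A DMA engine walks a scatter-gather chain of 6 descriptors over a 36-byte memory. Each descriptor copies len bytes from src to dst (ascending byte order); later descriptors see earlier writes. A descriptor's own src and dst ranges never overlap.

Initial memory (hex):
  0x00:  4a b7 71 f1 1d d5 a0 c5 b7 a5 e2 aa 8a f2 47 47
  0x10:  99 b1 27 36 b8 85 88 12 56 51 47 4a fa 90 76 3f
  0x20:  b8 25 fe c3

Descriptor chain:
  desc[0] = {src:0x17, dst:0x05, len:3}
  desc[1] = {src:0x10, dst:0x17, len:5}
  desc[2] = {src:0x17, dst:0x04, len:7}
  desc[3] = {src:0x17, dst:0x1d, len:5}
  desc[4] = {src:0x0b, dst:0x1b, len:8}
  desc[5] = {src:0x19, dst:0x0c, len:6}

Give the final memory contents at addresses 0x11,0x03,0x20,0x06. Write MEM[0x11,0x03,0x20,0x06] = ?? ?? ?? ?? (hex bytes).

MEM[0x11,0x03,0x20,0x06] = 47 f1 99 27

#0 dst[0x05+3] := {0x12,0x56,0x51}
#1 dst[0x17+5] := {0x99,0xb1,0x27,0x36,0xb8}
#2 dst[0x04+7] := {0x99,0xb1,0x27,0x36,0xb8,0xfa,0x90}
#3 dst[0x1d+5] := {0x99,0xb1,0x27,0x36,0xb8}
#4 dst[0x1b+8] := {0xaa,0x8a,0xf2,0x47,0x47,0x99,0xb1,0x27}
#5 dst[0x0c+6] := {0x27,0x36,0xaa,0x8a,0xf2,0x47}
query mem[0x11]=0x47, mem[0x03]=0xf1, mem[0x20]=0x99, mem[0x06]=0x27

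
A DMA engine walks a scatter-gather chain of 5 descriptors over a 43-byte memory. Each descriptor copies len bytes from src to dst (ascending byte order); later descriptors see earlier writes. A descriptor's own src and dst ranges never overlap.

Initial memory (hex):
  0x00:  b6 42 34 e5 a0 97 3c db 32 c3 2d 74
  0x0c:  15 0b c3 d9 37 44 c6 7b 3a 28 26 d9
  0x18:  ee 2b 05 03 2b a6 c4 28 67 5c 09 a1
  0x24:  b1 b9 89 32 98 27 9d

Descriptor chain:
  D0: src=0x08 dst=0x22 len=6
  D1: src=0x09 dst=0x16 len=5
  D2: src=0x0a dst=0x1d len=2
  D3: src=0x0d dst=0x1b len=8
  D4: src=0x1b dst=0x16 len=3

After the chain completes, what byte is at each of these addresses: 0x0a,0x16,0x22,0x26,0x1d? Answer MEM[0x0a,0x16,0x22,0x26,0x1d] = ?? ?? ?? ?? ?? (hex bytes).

  after D0: wrote 6B at 0x22 = 32c32d74150b
  after D1: wrote 5B at 0x16 = c32d74150b
  after D2: wrote 2B at 0x1d = 2d74
  after D3: wrote 8B at 0x1b = 0bc3d93744c67b3a
  after D4: wrote 3B at 0x16 = 0bc3d9
query mem[0x0a]=0x2d, mem[0x16]=0x0b, mem[0x22]=0x3a, mem[0x26]=0x15, mem[0x1d]=0xd9

MEM[0x0a,0x16,0x22,0x26,0x1d] = 2d 0b 3a 15 d9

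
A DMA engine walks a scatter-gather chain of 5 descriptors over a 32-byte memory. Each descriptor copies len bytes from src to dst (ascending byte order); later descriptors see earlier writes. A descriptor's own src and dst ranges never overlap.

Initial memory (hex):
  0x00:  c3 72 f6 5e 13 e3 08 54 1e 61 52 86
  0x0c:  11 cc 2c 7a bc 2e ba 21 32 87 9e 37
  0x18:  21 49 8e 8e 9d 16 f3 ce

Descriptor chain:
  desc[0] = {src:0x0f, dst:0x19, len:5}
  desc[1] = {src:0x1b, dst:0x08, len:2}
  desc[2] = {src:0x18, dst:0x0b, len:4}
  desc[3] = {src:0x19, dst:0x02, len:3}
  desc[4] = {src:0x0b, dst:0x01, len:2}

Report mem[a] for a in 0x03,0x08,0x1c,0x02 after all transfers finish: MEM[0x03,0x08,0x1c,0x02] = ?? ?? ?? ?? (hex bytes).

MEM[0x03,0x08,0x1c,0x02] = bc 2e ba 7a

#0 dst[0x19+5] := {0x7a,0xbc,0x2e,0xba,0x21}
#1 dst[0x08+2] := {0x2e,0xba}
#2 dst[0x0b+4] := {0x21,0x7a,0xbc,0x2e}
#3 dst[0x02+3] := {0x7a,0xbc,0x2e}
#4 dst[0x01+2] := {0x21,0x7a}
query mem[0x03]=0xbc, mem[0x08]=0x2e, mem[0x1c]=0xba, mem[0x02]=0x7a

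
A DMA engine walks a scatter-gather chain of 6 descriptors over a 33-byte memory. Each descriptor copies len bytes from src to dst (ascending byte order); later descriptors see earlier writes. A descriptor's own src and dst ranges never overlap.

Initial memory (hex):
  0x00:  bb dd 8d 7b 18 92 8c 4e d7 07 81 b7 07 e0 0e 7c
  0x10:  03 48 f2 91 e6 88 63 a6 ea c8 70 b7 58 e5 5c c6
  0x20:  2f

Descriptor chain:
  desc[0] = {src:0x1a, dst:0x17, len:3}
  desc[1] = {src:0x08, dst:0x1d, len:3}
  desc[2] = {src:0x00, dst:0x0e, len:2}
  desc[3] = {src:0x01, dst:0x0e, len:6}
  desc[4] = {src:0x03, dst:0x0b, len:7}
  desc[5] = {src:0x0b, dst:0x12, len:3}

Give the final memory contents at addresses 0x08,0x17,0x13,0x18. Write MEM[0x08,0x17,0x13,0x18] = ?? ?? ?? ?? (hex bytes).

MEM[0x08,0x17,0x13,0x18] = d7 70 18 b7

D0: mem[0x17..0x19] <- [70 b7 58]
D1: mem[0x1d..0x1f] <- [d7 07 81]
D2: mem[0x0e..0x0f] <- [bb dd]
D3: mem[0x0e..0x13] <- [dd 8d 7b 18 92 8c]
D4: mem[0x0b..0x11] <- [7b 18 92 8c 4e d7 07]
D5: mem[0x12..0x14] <- [7b 18 92]
query mem[0x08]=0xd7, mem[0x17]=0x70, mem[0x13]=0x18, mem[0x18]=0xb7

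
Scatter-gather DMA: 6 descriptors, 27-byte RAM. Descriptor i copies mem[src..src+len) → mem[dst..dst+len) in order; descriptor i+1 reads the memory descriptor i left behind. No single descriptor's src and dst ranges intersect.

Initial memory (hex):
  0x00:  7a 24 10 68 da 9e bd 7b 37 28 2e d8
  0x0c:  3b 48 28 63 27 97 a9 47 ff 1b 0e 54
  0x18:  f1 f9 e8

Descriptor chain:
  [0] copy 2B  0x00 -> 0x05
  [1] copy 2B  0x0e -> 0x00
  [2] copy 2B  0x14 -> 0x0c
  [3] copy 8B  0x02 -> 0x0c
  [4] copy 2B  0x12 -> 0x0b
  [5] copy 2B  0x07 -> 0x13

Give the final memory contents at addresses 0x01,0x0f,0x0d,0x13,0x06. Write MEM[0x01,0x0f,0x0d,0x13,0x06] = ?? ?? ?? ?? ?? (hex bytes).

MEM[0x01,0x0f,0x0d,0x13,0x06] = 63 7a 68 7b 24

  after D0: wrote 2B at 0x05 = 7a24
  after D1: wrote 2B at 0x00 = 2863
  after D2: wrote 2B at 0x0c = ff1b
  after D3: wrote 8B at 0x0c = 1068da7a247b3728
  after D4: wrote 2B at 0x0b = 3728
  after D5: wrote 2B at 0x13 = 7b37
query mem[0x01]=0x63, mem[0x0f]=0x7a, mem[0x0d]=0x68, mem[0x13]=0x7b, mem[0x06]=0x24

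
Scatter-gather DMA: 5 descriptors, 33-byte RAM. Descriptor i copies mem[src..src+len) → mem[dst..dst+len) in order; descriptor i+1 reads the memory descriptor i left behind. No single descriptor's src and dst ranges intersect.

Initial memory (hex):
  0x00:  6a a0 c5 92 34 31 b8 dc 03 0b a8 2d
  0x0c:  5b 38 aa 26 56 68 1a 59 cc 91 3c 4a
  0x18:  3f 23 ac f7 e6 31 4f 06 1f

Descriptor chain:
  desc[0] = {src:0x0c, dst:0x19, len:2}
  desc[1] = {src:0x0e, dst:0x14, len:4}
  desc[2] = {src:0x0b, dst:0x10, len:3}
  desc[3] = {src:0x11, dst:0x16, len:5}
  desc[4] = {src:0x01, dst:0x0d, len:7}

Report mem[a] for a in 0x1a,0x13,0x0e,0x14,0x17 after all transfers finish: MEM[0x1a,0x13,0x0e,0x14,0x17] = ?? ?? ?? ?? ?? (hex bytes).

MEM[0x1a,0x13,0x0e,0x14,0x17] = 26 dc c5 aa 38

D0: mem[0x19..0x1a] <- [5b 38]
D1: mem[0x14..0x17] <- [aa 26 56 68]
D2: mem[0x10..0x12] <- [2d 5b 38]
D3: mem[0x16..0x1a] <- [5b 38 59 aa 26]
D4: mem[0x0d..0x13] <- [a0 c5 92 34 31 b8 dc]
query mem[0x1a]=0x26, mem[0x13]=0xdc, mem[0x0e]=0xc5, mem[0x14]=0xaa, mem[0x17]=0x38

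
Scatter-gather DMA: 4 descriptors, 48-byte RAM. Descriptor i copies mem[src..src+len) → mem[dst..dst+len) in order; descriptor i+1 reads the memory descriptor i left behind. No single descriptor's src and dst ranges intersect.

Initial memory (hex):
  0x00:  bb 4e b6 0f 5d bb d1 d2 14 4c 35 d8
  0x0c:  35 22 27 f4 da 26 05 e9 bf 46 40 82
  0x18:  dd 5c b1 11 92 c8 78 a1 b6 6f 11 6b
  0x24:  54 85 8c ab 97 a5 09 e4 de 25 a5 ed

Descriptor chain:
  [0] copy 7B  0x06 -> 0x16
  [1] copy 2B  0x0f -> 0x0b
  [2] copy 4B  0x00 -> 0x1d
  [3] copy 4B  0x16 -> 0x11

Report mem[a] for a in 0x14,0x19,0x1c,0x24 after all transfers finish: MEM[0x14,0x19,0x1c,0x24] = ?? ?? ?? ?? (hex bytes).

  after D0: wrote 7B at 0x16 = d1d2144c35d835
  after D1: wrote 2B at 0x0b = f4da
  after D2: wrote 4B at 0x1d = bb4eb60f
  after D3: wrote 4B at 0x11 = d1d2144c
query mem[0x14]=0x4c, mem[0x19]=0x4c, mem[0x1c]=0x35, mem[0x24]=0x54

MEM[0x14,0x19,0x1c,0x24] = 4c 4c 35 54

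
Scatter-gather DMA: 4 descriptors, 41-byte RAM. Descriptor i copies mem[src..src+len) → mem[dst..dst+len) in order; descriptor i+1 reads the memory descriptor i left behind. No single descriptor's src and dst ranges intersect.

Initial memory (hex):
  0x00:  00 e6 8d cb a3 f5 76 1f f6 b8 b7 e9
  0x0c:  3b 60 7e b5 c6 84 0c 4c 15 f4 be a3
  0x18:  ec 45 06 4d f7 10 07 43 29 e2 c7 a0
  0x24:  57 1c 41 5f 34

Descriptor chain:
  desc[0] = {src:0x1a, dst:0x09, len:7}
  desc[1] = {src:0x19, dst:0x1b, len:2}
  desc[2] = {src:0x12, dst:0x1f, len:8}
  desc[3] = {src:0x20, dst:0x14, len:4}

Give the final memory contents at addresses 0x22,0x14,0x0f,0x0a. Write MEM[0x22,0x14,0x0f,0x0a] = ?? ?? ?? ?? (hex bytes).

MEM[0x22,0x14,0x0f,0x0a] = f4 4c 29 4d

D0: mem[0x09..0x0f] <- [06 4d f7 10 07 43 29]
D1: mem[0x1b..0x1c] <- [45 06]
D2: mem[0x1f..0x26] <- [0c 4c 15 f4 be a3 ec 45]
D3: mem[0x14..0x17] <- [4c 15 f4 be]
query mem[0x22]=0xf4, mem[0x14]=0x4c, mem[0x0f]=0x29, mem[0x0a]=0x4d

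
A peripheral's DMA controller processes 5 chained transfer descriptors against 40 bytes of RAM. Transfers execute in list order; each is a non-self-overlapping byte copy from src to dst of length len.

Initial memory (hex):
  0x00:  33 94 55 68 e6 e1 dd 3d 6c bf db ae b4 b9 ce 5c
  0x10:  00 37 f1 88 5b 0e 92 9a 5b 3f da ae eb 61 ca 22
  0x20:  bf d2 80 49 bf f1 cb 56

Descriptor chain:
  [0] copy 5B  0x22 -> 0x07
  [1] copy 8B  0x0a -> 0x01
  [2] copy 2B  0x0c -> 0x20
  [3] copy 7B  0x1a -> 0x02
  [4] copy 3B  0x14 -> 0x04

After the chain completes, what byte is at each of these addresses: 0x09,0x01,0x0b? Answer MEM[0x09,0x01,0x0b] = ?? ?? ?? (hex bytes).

  after D0: wrote 5B at 0x07 = 8049bff1cb
  after D1: wrote 8B at 0x01 = f1cbb4b9ce5c0037
  after D2: wrote 2B at 0x20 = b4b9
  after D3: wrote 7B at 0x02 = daaeeb61ca22b4
  after D4: wrote 3B at 0x04 = 5b0e92
query mem[0x09]=0xbf, mem[0x01]=0xf1, mem[0x0b]=0xcb

MEM[0x09,0x01,0x0b] = bf f1 cb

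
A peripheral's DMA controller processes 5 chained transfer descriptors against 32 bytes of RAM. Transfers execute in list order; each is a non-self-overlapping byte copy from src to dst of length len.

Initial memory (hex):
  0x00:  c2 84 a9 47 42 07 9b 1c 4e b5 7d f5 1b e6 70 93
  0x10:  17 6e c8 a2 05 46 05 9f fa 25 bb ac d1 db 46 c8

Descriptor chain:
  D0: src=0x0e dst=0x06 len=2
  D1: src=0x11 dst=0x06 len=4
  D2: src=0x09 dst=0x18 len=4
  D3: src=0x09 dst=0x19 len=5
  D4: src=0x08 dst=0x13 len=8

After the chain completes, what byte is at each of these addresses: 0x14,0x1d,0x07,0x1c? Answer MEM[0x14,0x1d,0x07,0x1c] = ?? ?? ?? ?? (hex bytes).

D0: mem[0x06..0x07] <- [70 93]
D1: mem[0x06..0x09] <- [6e c8 a2 05]
D2: mem[0x18..0x1b] <- [05 7d f5 1b]
D3: mem[0x19..0x1d] <- [05 7d f5 1b e6]
D4: mem[0x13..0x1a] <- [a2 05 7d f5 1b e6 70 93]
query mem[0x14]=0x05, mem[0x1d]=0xe6, mem[0x07]=0xc8, mem[0x1c]=0x1b

MEM[0x14,0x1d,0x07,0x1c] = 05 e6 c8 1b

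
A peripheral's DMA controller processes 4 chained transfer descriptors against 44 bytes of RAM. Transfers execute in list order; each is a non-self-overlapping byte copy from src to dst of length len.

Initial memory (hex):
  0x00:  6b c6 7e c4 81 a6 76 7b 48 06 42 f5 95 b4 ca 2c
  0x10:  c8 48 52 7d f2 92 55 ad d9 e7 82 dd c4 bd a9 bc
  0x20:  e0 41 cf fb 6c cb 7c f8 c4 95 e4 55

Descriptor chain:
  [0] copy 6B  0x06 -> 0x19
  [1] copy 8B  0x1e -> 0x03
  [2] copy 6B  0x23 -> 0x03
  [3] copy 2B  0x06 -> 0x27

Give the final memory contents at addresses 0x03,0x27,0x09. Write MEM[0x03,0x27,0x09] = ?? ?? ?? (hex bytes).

D0: mem[0x19..0x1e] <- [76 7b 48 06 42 f5]
D1: mem[0x03..0x0a] <- [f5 bc e0 41 cf fb 6c cb]
D2: mem[0x03..0x08] <- [fb 6c cb 7c f8 c4]
D3: mem[0x27..0x28] <- [7c f8]
query mem[0x03]=0xfb, mem[0x27]=0x7c, mem[0x09]=0x6c

MEM[0x03,0x27,0x09] = fb 7c 6c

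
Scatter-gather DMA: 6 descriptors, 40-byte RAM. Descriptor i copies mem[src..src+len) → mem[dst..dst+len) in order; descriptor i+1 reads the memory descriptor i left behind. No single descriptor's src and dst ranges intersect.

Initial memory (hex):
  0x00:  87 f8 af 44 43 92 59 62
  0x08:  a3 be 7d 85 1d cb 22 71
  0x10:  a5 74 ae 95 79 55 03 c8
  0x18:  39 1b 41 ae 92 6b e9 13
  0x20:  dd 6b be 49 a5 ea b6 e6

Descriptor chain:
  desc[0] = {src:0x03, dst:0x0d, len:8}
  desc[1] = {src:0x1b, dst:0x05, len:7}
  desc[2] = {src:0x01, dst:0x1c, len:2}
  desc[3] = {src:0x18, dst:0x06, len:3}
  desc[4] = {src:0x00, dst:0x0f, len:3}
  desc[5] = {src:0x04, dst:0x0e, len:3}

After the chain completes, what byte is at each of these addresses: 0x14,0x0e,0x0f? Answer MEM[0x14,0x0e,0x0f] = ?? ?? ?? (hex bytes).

MEM[0x14,0x0e,0x0f] = 7d 43 ae

[0] 0x03->0x0d len=8 : 44 43 92 59 62 a3 be 7d
[1] 0x1b->0x05 len=7 : ae 92 6b e9 13 dd 6b
[2] 0x01->0x1c len=2 : f8 af
[3] 0x18->0x06 len=3 : 39 1b 41
[4] 0x00->0x0f len=3 : 87 f8 af
[5] 0x04->0x0e len=3 : 43 ae 39
query mem[0x14]=0x7d, mem[0x0e]=0x43, mem[0x0f]=0xae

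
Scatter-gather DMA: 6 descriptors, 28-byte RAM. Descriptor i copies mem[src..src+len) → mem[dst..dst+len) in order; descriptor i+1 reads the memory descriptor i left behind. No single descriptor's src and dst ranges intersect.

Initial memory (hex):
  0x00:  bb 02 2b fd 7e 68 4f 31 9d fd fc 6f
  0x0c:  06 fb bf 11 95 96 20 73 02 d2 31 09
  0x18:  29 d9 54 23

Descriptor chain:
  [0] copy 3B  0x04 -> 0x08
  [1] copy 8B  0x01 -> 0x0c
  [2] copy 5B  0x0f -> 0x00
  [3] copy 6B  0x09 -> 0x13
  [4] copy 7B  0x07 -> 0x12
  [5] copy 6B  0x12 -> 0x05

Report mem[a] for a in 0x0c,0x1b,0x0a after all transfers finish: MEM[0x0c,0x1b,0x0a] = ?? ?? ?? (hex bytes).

MEM[0x0c,0x1b,0x0a] = 02 23 02

[0] 0x04->0x08 len=3 : 7e 68 4f
[1] 0x01->0x0c len=8 : 02 2b fd 7e 68 4f 31 7e
[2] 0x0f->0x00 len=5 : 7e 68 4f 31 7e
[3] 0x09->0x13 len=6 : 68 4f 6f 02 2b fd
[4] 0x07->0x12 len=7 : 31 7e 68 4f 6f 02 2b
[5] 0x12->0x05 len=6 : 31 7e 68 4f 6f 02
query mem[0x0c]=0x02, mem[0x1b]=0x23, mem[0x0a]=0x02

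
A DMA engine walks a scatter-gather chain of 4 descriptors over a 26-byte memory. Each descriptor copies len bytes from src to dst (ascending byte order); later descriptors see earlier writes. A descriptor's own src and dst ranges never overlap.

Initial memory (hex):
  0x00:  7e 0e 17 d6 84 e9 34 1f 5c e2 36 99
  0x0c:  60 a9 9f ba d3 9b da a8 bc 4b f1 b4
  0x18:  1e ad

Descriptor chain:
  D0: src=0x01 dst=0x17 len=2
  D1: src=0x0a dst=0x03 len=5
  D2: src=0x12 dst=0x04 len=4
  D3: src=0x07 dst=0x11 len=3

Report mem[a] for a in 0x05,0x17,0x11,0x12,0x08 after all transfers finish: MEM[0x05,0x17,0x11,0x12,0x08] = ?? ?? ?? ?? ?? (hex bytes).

  after D0: wrote 2B at 0x17 = 0e17
  after D1: wrote 5B at 0x03 = 369960a99f
  after D2: wrote 4B at 0x04 = daa8bc4b
  after D3: wrote 3B at 0x11 = 4b5ce2
query mem[0x05]=0xa8, mem[0x17]=0x0e, mem[0x11]=0x4b, mem[0x12]=0x5c, mem[0x08]=0x5c

MEM[0x05,0x17,0x11,0x12,0x08] = a8 0e 4b 5c 5c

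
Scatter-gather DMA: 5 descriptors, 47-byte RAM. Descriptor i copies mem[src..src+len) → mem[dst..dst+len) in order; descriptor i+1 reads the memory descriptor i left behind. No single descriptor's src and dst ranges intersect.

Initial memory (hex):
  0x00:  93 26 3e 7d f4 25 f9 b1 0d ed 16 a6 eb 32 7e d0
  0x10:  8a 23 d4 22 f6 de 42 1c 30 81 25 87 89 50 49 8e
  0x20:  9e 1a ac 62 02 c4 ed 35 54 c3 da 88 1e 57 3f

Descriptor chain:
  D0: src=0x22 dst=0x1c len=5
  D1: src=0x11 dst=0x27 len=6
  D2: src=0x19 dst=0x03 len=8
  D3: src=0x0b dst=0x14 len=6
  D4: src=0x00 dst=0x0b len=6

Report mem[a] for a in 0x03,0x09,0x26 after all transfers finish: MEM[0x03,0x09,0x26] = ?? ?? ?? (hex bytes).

MEM[0x03,0x09,0x26] = 81 c4 ed

[0] 0x22->0x1c len=5 : ac 62 02 c4 ed
[1] 0x11->0x27 len=6 : 23 d4 22 f6 de 42
[2] 0x19->0x03 len=8 : 81 25 87 ac 62 02 c4 ed
[3] 0x0b->0x14 len=6 : a6 eb 32 7e d0 8a
[4] 0x00->0x0b len=6 : 93 26 3e 81 25 87
query mem[0x03]=0x81, mem[0x09]=0xc4, mem[0x26]=0xed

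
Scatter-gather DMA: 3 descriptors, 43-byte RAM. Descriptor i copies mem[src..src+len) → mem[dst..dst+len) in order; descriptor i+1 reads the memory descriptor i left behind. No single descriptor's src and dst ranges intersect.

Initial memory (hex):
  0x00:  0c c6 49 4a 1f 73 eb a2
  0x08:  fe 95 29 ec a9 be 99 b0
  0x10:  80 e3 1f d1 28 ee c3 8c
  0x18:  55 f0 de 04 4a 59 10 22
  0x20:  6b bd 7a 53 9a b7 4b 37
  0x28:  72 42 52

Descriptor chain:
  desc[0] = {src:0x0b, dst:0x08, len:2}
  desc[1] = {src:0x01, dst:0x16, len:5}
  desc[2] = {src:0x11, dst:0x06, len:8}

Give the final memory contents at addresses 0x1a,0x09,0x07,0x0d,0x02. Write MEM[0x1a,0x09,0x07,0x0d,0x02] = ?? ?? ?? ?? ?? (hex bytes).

MEM[0x1a,0x09,0x07,0x0d,0x02] = 73 28 1f 4a 49

[0] 0x0b->0x08 len=2 : ec a9
[1] 0x01->0x16 len=5 : c6 49 4a 1f 73
[2] 0x11->0x06 len=8 : e3 1f d1 28 ee c6 49 4a
query mem[0x1a]=0x73, mem[0x09]=0x28, mem[0x07]=0x1f, mem[0x0d]=0x4a, mem[0x02]=0x49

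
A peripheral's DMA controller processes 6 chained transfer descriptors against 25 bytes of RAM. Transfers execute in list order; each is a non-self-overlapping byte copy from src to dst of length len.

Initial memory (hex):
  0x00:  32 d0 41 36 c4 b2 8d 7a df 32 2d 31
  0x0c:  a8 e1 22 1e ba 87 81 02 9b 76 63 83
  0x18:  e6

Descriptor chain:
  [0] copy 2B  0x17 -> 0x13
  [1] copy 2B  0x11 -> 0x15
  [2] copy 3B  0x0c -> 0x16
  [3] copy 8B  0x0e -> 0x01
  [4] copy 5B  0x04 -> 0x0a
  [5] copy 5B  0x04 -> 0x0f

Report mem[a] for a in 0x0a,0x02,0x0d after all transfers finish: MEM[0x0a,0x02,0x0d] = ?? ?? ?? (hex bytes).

MEM[0x0a,0x02,0x0d] = 87 1e e6

D0: mem[0x13..0x14] <- [83 e6]
D1: mem[0x15..0x16] <- [87 81]
D2: mem[0x16..0x18] <- [a8 e1 22]
D3: mem[0x01..0x08] <- [22 1e ba 87 81 83 e6 87]
D4: mem[0x0a..0x0e] <- [87 81 83 e6 87]
D5: mem[0x0f..0x13] <- [87 81 83 e6 87]
query mem[0x0a]=0x87, mem[0x02]=0x1e, mem[0x0d]=0xe6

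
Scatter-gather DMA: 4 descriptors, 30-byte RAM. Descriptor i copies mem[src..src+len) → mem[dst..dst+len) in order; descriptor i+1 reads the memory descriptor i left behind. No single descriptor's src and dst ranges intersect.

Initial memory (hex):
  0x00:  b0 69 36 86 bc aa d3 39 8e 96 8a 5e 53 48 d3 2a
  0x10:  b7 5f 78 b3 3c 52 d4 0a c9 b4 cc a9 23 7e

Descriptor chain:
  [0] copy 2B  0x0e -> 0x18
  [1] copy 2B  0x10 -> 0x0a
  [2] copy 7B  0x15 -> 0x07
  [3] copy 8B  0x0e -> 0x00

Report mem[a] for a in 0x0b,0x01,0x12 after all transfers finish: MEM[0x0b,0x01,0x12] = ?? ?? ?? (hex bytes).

MEM[0x0b,0x01,0x12] = 2a 2a 78

  after D0: wrote 2B at 0x18 = d32a
  after D1: wrote 2B at 0x0a = b75f
  after D2: wrote 7B at 0x07 = 52d40ad32acca9
  after D3: wrote 8B at 0x00 = d32ab75f78b33c52
query mem[0x0b]=0x2a, mem[0x01]=0x2a, mem[0x12]=0x78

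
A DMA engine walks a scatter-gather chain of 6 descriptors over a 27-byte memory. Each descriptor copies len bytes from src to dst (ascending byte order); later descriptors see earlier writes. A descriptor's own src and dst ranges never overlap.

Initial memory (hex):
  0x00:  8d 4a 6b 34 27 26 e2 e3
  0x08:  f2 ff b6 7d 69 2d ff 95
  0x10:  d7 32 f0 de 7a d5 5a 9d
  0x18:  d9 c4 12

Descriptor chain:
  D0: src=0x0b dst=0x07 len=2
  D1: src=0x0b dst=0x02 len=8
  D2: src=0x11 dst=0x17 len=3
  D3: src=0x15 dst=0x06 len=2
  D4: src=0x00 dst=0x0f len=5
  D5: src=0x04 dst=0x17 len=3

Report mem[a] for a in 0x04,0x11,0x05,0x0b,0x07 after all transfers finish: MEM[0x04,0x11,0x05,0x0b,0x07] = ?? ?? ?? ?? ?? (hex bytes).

MEM[0x04,0x11,0x05,0x0b,0x07] = 2d 7d ff 7d 5a

  after D0: wrote 2B at 0x07 = 7d69
  after D1: wrote 8B at 0x02 = 7d692dff95d732f0
  after D2: wrote 3B at 0x17 = 32f0de
  after D3: wrote 2B at 0x06 = d55a
  after D4: wrote 5B at 0x0f = 8d4a7d692d
  after D5: wrote 3B at 0x17 = 2dffd5
query mem[0x04]=0x2d, mem[0x11]=0x7d, mem[0x05]=0xff, mem[0x0b]=0x7d, mem[0x07]=0x5a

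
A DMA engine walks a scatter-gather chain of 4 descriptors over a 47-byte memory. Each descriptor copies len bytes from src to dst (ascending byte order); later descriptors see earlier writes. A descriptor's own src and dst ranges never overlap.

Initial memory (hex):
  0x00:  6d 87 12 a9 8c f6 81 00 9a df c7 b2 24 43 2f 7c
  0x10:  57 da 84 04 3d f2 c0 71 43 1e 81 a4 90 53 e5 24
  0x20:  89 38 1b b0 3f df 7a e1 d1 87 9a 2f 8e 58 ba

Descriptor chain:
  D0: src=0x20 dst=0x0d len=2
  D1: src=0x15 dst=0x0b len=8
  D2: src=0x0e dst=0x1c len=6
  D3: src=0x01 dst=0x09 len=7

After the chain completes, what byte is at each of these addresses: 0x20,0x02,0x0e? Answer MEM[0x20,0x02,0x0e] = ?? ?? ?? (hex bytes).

MEM[0x20,0x02,0x0e] = 90 12 81

D0: mem[0x0d..0x0e] <- [89 38]
D1: mem[0x0b..0x12] <- [f2 c0 71 43 1e 81 a4 90]
D2: mem[0x1c..0x21] <- [43 1e 81 a4 90 04]
D3: mem[0x09..0x0f] <- [87 12 a9 8c f6 81 00]
query mem[0x20]=0x90, mem[0x02]=0x12, mem[0x0e]=0x81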